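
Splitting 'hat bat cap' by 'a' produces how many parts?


Splitting by 'a' breaks the string at each occurrence of the separator.
Text: 'hat bat cap'
Parts after split:
  Part 1: 'h'
  Part 2: 't b'
  Part 3: 't c'
  Part 4: 'p'
Total parts: 4

4


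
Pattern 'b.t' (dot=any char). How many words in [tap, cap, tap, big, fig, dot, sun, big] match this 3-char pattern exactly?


Pattern 'b.t' means: starts with 'b', any single char, ends with 't'.
Checking each word (must be exactly 3 chars):
  'tap' (len=3): no
  'cap' (len=3): no
  'tap' (len=3): no
  'big' (len=3): no
  'fig' (len=3): no
  'dot' (len=3): no
  'sun' (len=3): no
  'big' (len=3): no
Matching words: []
Total: 0

0


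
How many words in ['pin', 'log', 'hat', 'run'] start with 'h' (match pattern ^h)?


Pattern ^h anchors to start of word. Check which words begin with 'h':
  'pin' -> no
  'log' -> no
  'hat' -> MATCH (starts with 'h')
  'run' -> no
Matching words: ['hat']
Count: 1

1


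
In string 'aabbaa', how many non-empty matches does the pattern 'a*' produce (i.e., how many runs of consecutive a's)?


Pattern 'a*' matches zero or more a's. We want non-empty runs of consecutive a's.
String: 'aabbaa'
Walking through the string to find runs of a's:
  Run 1: positions 0-1 -> 'aa'
  Run 2: positions 4-5 -> 'aa'
Non-empty runs found: ['aa', 'aa']
Count: 2

2


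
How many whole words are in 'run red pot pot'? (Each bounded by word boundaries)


Word boundaries (\b) mark the start/end of each word.
Text: 'run red pot pot'
Splitting by whitespace:
  Word 1: 'run'
  Word 2: 'red'
  Word 3: 'pot'
  Word 4: 'pot'
Total whole words: 4

4


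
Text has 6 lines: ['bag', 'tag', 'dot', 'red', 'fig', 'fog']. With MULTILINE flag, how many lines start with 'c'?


With MULTILINE flag, ^ matches the start of each line.
Lines: ['bag', 'tag', 'dot', 'red', 'fig', 'fog']
Checking which lines start with 'c':
  Line 1: 'bag' -> no
  Line 2: 'tag' -> no
  Line 3: 'dot' -> no
  Line 4: 'red' -> no
  Line 5: 'fig' -> no
  Line 6: 'fog' -> no
Matching lines: []
Count: 0

0


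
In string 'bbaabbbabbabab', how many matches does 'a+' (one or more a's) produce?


Pattern 'a+' matches one or more consecutive a's.
String: 'bbaabbbabbabab'
Scanning for runs of a:
  Match 1: 'aa' (length 2)
  Match 2: 'a' (length 1)
  Match 3: 'a' (length 1)
  Match 4: 'a' (length 1)
Total matches: 4

4


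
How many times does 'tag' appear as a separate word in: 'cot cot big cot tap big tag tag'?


Scanning each word for exact match 'tag':
  Word 1: 'cot' -> no
  Word 2: 'cot' -> no
  Word 3: 'big' -> no
  Word 4: 'cot' -> no
  Word 5: 'tap' -> no
  Word 6: 'big' -> no
  Word 7: 'tag' -> MATCH
  Word 8: 'tag' -> MATCH
Total matches: 2

2


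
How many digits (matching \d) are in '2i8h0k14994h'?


\d matches any digit 0-9.
Scanning '2i8h0k14994h':
  pos 0: '2' -> DIGIT
  pos 2: '8' -> DIGIT
  pos 4: '0' -> DIGIT
  pos 6: '1' -> DIGIT
  pos 7: '4' -> DIGIT
  pos 8: '9' -> DIGIT
  pos 9: '9' -> DIGIT
  pos 10: '4' -> DIGIT
Digits found: ['2', '8', '0', '1', '4', '9', '9', '4']
Total: 8

8


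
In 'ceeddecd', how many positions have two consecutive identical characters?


Looking for consecutive identical characters in 'ceeddecd':
  pos 0-1: 'c' vs 'e' -> different
  pos 1-2: 'e' vs 'e' -> MATCH ('ee')
  pos 2-3: 'e' vs 'd' -> different
  pos 3-4: 'd' vs 'd' -> MATCH ('dd')
  pos 4-5: 'd' vs 'e' -> different
  pos 5-6: 'e' vs 'c' -> different
  pos 6-7: 'c' vs 'd' -> different
Consecutive identical pairs: ['ee', 'dd']
Count: 2

2


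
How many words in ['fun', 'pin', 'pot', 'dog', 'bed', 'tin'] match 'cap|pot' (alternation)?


Alternation 'cap|pot' matches either 'cap' or 'pot'.
Checking each word:
  'fun' -> no
  'pin' -> no
  'pot' -> MATCH
  'dog' -> no
  'bed' -> no
  'tin' -> no
Matches: ['pot']
Count: 1

1


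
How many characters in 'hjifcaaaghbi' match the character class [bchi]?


Character class [bchi] matches any of: {b, c, h, i}
Scanning string 'hjifcaaaghbi' character by character:
  pos 0: 'h' -> MATCH
  pos 1: 'j' -> no
  pos 2: 'i' -> MATCH
  pos 3: 'f' -> no
  pos 4: 'c' -> MATCH
  pos 5: 'a' -> no
  pos 6: 'a' -> no
  pos 7: 'a' -> no
  pos 8: 'g' -> no
  pos 9: 'h' -> MATCH
  pos 10: 'b' -> MATCH
  pos 11: 'i' -> MATCH
Total matches: 6

6


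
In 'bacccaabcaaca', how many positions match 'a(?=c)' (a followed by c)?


Lookahead 'a(?=c)' matches 'a' only when followed by 'c'.
String: 'bacccaabcaaca'
Checking each position where char is 'a':
  pos 1: 'a' -> MATCH (next='c')
  pos 5: 'a' -> no (next='a')
  pos 6: 'a' -> no (next='b')
  pos 9: 'a' -> no (next='a')
  pos 10: 'a' -> MATCH (next='c')
Matching positions: [1, 10]
Count: 2

2


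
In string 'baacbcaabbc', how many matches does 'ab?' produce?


Pattern 'ab?' matches 'a' optionally followed by 'b'.
String: 'baacbcaabbc'
Scanning left to right for 'a' then checking next char:
  Match 1: 'a' (a not followed by b)
  Match 2: 'a' (a not followed by b)
  Match 3: 'a' (a not followed by b)
  Match 4: 'ab' (a followed by b)
Total matches: 4

4


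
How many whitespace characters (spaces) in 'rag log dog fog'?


\s matches whitespace characters (spaces, tabs, etc.).
Text: 'rag log dog fog'
This text has 4 words separated by spaces.
Number of spaces = number of words - 1 = 4 - 1 = 3

3


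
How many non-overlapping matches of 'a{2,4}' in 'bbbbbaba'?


Pattern 'a{2,4}' matches between 2 and 4 consecutive a's (greedy).
String: 'bbbbbaba'
Finding runs of a's and applying greedy matching:
  Run at pos 5: 'a' (length 1)
  Run at pos 7: 'a' (length 1)
Matches: []
Count: 0

0


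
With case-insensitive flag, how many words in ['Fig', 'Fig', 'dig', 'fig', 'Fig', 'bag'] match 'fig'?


Case-insensitive matching: compare each word's lowercase form to 'fig'.
  'Fig' -> lower='fig' -> MATCH
  'Fig' -> lower='fig' -> MATCH
  'dig' -> lower='dig' -> no
  'fig' -> lower='fig' -> MATCH
  'Fig' -> lower='fig' -> MATCH
  'bag' -> lower='bag' -> no
Matches: ['Fig', 'Fig', 'fig', 'Fig']
Count: 4

4


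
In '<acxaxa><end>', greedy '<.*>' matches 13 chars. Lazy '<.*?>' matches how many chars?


Greedy '<.*>' tries to match as MUCH as possible.
Lazy '<.*?>' tries to match as LITTLE as possible.

String: '<acxaxa><end>'
Greedy '<.*>' starts at first '<' and extends to the LAST '>': '<acxaxa><end>' (13 chars)
Lazy '<.*?>' starts at first '<' and stops at the FIRST '>': '<acxaxa>' (8 chars)

8


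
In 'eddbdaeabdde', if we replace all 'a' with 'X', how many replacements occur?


re.sub('a', 'X', text) replaces every occurrence of 'a' with 'X'.
Text: 'eddbdaeabdde'
Scanning for 'a':
  pos 5: 'a' -> replacement #1
  pos 7: 'a' -> replacement #2
Total replacements: 2

2


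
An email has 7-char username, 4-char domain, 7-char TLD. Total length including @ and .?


An email address has format: username@domain.tld
Username length: 7
'@' character: 1
Domain length: 4
'.' character: 1
TLD length: 7
Total = 7 + 1 + 4 + 1 + 7 = 20

20


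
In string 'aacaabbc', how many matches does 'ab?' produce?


Pattern 'ab?' matches 'a' optionally followed by 'b'.
String: 'aacaabbc'
Scanning left to right for 'a' then checking next char:
  Match 1: 'a' (a not followed by b)
  Match 2: 'a' (a not followed by b)
  Match 3: 'a' (a not followed by b)
  Match 4: 'ab' (a followed by b)
Total matches: 4

4


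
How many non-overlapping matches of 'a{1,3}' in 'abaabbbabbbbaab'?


Pattern 'a{1,3}' matches between 1 and 3 consecutive a's (greedy).
String: 'abaabbbabbbbaab'
Finding runs of a's and applying greedy matching:
  Run at pos 0: 'a' (length 1)
  Run at pos 2: 'aa' (length 2)
  Run at pos 7: 'a' (length 1)
  Run at pos 12: 'aa' (length 2)
Matches: ['a', 'aa', 'a', 'aa']
Count: 4

4


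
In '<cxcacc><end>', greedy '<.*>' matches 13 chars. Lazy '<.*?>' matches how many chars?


Greedy '<.*>' tries to match as MUCH as possible.
Lazy '<.*?>' tries to match as LITTLE as possible.

String: '<cxcacc><end>'
Greedy '<.*>' starts at first '<' and extends to the LAST '>': '<cxcacc><end>' (13 chars)
Lazy '<.*?>' starts at first '<' and stops at the FIRST '>': '<cxcacc>' (8 chars)

8


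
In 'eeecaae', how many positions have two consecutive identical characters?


Looking for consecutive identical characters in 'eeecaae':
  pos 0-1: 'e' vs 'e' -> MATCH ('ee')
  pos 1-2: 'e' vs 'e' -> MATCH ('ee')
  pos 2-3: 'e' vs 'c' -> different
  pos 3-4: 'c' vs 'a' -> different
  pos 4-5: 'a' vs 'a' -> MATCH ('aa')
  pos 5-6: 'a' vs 'e' -> different
Consecutive identical pairs: ['ee', 'ee', 'aa']
Count: 3

3


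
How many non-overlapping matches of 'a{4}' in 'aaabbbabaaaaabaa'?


Pattern 'a{4}' matches exactly 4 consecutive a's (greedy, non-overlapping).
String: 'aaabbbabaaaaabaa'
Scanning for runs of a's:
  Run at pos 0: 'aaa' (length 3) -> 0 match(es)
  Run at pos 6: 'a' (length 1) -> 0 match(es)
  Run at pos 8: 'aaaaa' (length 5) -> 1 match(es)
  Run at pos 14: 'aa' (length 2) -> 0 match(es)
Matches found: ['aaaa']
Total: 1

1


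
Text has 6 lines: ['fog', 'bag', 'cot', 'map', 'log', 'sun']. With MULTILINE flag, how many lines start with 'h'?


With MULTILINE flag, ^ matches the start of each line.
Lines: ['fog', 'bag', 'cot', 'map', 'log', 'sun']
Checking which lines start with 'h':
  Line 1: 'fog' -> no
  Line 2: 'bag' -> no
  Line 3: 'cot' -> no
  Line 4: 'map' -> no
  Line 5: 'log' -> no
  Line 6: 'sun' -> no
Matching lines: []
Count: 0

0


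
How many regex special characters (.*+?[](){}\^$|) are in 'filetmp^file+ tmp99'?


Regex special characters are: . * + ? [ ] ( ) { } \ ^ $ |
Scanning 'filetmp^file+ tmp99':
  pos 7: '^' -> SPECIAL
  pos 12: '+' -> SPECIAL
Special chars found: ['^', '+']
Total: 2

2


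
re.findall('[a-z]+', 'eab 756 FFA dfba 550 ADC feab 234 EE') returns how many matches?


Pattern '[a-z]+' finds one or more lowercase letters.
Text: 'eab 756 FFA dfba 550 ADC feab 234 EE'
Scanning for matches:
  Match 1: 'eab'
  Match 2: 'dfba'
  Match 3: 'feab'
Total matches: 3

3


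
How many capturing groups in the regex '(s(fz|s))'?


To count capturing groups, count each '(' that starts a group.
Pattern: '(s(fz|s))'
Walking through the pattern:
  Position 0: '(' -> group #1
  Position 2: '(' -> group #2
Total capturing groups: 2

2


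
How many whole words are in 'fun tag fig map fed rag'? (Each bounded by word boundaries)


Word boundaries (\b) mark the start/end of each word.
Text: 'fun tag fig map fed rag'
Splitting by whitespace:
  Word 1: 'fun'
  Word 2: 'tag'
  Word 3: 'fig'
  Word 4: 'map'
  Word 5: 'fed'
  Word 6: 'rag'
Total whole words: 6

6


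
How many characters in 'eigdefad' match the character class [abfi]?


Character class [abfi] matches any of: {a, b, f, i}
Scanning string 'eigdefad' character by character:
  pos 0: 'e' -> no
  pos 1: 'i' -> MATCH
  pos 2: 'g' -> no
  pos 3: 'd' -> no
  pos 4: 'e' -> no
  pos 5: 'f' -> MATCH
  pos 6: 'a' -> MATCH
  pos 7: 'd' -> no
Total matches: 3

3


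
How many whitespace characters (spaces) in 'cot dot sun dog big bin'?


\s matches whitespace characters (spaces, tabs, etc.).
Text: 'cot dot sun dog big bin'
This text has 6 words separated by spaces.
Number of spaces = number of words - 1 = 6 - 1 = 5

5


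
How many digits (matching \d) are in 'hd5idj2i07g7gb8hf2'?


\d matches any digit 0-9.
Scanning 'hd5idj2i07g7gb8hf2':
  pos 2: '5' -> DIGIT
  pos 6: '2' -> DIGIT
  pos 8: '0' -> DIGIT
  pos 9: '7' -> DIGIT
  pos 11: '7' -> DIGIT
  pos 14: '8' -> DIGIT
  pos 17: '2' -> DIGIT
Digits found: ['5', '2', '0', '7', '7', '8', '2']
Total: 7

7


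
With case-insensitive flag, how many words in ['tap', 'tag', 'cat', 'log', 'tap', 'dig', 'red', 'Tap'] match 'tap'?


Case-insensitive matching: compare each word's lowercase form to 'tap'.
  'tap' -> lower='tap' -> MATCH
  'tag' -> lower='tag' -> no
  'cat' -> lower='cat' -> no
  'log' -> lower='log' -> no
  'tap' -> lower='tap' -> MATCH
  'dig' -> lower='dig' -> no
  'red' -> lower='red' -> no
  'Tap' -> lower='tap' -> MATCH
Matches: ['tap', 'tap', 'Tap']
Count: 3

3


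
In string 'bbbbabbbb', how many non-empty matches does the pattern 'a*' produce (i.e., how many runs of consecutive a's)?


Pattern 'a*' matches zero or more a's. We want non-empty runs of consecutive a's.
String: 'bbbbabbbb'
Walking through the string to find runs of a's:
  Run 1: positions 4-4 -> 'a'
Non-empty runs found: ['a']
Count: 1

1


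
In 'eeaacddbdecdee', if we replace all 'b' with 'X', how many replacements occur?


re.sub('b', 'X', text) replaces every occurrence of 'b' with 'X'.
Text: 'eeaacddbdecdee'
Scanning for 'b':
  pos 7: 'b' -> replacement #1
Total replacements: 1

1


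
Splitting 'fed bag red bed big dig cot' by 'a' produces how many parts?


Splitting by 'a' breaks the string at each occurrence of the separator.
Text: 'fed bag red bed big dig cot'
Parts after split:
  Part 1: 'fed b'
  Part 2: 'g red bed big dig cot'
Total parts: 2

2


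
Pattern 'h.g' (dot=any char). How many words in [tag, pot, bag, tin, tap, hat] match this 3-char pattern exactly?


Pattern 'h.g' means: starts with 'h', any single char, ends with 'g'.
Checking each word (must be exactly 3 chars):
  'tag' (len=3): no
  'pot' (len=3): no
  'bag' (len=3): no
  'tin' (len=3): no
  'tap' (len=3): no
  'hat' (len=3): no
Matching words: []
Total: 0

0


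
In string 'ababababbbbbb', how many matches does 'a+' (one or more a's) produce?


Pattern 'a+' matches one or more consecutive a's.
String: 'ababababbbbbb'
Scanning for runs of a:
  Match 1: 'a' (length 1)
  Match 2: 'a' (length 1)
  Match 3: 'a' (length 1)
  Match 4: 'a' (length 1)
Total matches: 4

4


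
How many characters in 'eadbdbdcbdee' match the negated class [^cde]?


Negated class [^cde] matches any char NOT in {c, d, e}
Scanning 'eadbdbdcbdee':
  pos 0: 'e' -> no (excluded)
  pos 1: 'a' -> MATCH
  pos 2: 'd' -> no (excluded)
  pos 3: 'b' -> MATCH
  pos 4: 'd' -> no (excluded)
  pos 5: 'b' -> MATCH
  pos 6: 'd' -> no (excluded)
  pos 7: 'c' -> no (excluded)
  pos 8: 'b' -> MATCH
  pos 9: 'd' -> no (excluded)
  pos 10: 'e' -> no (excluded)
  pos 11: 'e' -> no (excluded)
Total matches: 4

4


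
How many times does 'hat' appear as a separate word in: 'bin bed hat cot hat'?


Scanning each word for exact match 'hat':
  Word 1: 'bin' -> no
  Word 2: 'bed' -> no
  Word 3: 'hat' -> MATCH
  Word 4: 'cot' -> no
  Word 5: 'hat' -> MATCH
Total matches: 2

2


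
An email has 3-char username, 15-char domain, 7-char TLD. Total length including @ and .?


An email address has format: username@domain.tld
Username length: 3
'@' character: 1
Domain length: 15
'.' character: 1
TLD length: 7
Total = 3 + 1 + 15 + 1 + 7 = 27

27


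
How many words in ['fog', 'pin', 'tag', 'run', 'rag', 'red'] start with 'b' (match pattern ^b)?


Pattern ^b anchors to start of word. Check which words begin with 'b':
  'fog' -> no
  'pin' -> no
  'tag' -> no
  'run' -> no
  'rag' -> no
  'red' -> no
Matching words: []
Count: 0

0


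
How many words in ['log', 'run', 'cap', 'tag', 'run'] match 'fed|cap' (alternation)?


Alternation 'fed|cap' matches either 'fed' or 'cap'.
Checking each word:
  'log' -> no
  'run' -> no
  'cap' -> MATCH
  'tag' -> no
  'run' -> no
Matches: ['cap']
Count: 1

1


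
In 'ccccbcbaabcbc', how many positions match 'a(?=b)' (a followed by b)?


Lookahead 'a(?=b)' matches 'a' only when followed by 'b'.
String: 'ccccbcbaabcbc'
Checking each position where char is 'a':
  pos 7: 'a' -> no (next='a')
  pos 8: 'a' -> MATCH (next='b')
Matching positions: [8]
Count: 1

1


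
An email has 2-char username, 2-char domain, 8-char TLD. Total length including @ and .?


An email address has format: username@domain.tld
Username length: 2
'@' character: 1
Domain length: 2
'.' character: 1
TLD length: 8
Total = 2 + 1 + 2 + 1 + 8 = 14

14


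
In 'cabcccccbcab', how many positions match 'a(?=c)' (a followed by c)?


Lookahead 'a(?=c)' matches 'a' only when followed by 'c'.
String: 'cabcccccbcab'
Checking each position where char is 'a':
  pos 1: 'a' -> no (next='b')
  pos 10: 'a' -> no (next='b')
Matching positions: []
Count: 0

0


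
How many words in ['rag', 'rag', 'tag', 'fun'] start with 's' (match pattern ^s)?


Pattern ^s anchors to start of word. Check which words begin with 's':
  'rag' -> no
  'rag' -> no
  'tag' -> no
  'fun' -> no
Matching words: []
Count: 0

0


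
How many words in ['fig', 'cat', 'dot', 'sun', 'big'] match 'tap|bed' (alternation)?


Alternation 'tap|bed' matches either 'tap' or 'bed'.
Checking each word:
  'fig' -> no
  'cat' -> no
  'dot' -> no
  'sun' -> no
  'big' -> no
Matches: []
Count: 0

0


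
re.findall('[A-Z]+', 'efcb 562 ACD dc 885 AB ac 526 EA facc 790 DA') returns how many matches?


Pattern '[A-Z]+' finds one or more uppercase letters.
Text: 'efcb 562 ACD dc 885 AB ac 526 EA facc 790 DA'
Scanning for matches:
  Match 1: 'ACD'
  Match 2: 'AB'
  Match 3: 'EA'
  Match 4: 'DA'
Total matches: 4

4


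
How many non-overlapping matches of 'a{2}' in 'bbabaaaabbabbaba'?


Pattern 'a{2}' matches exactly 2 consecutive a's (greedy, non-overlapping).
String: 'bbabaaaabbabbaba'
Scanning for runs of a's:
  Run at pos 2: 'a' (length 1) -> 0 match(es)
  Run at pos 4: 'aaaa' (length 4) -> 2 match(es)
  Run at pos 10: 'a' (length 1) -> 0 match(es)
  Run at pos 13: 'a' (length 1) -> 0 match(es)
  Run at pos 15: 'a' (length 1) -> 0 match(es)
Matches found: ['aa', 'aa']
Total: 2

2


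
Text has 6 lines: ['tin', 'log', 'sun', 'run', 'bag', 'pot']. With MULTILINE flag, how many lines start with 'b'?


With MULTILINE flag, ^ matches the start of each line.
Lines: ['tin', 'log', 'sun', 'run', 'bag', 'pot']
Checking which lines start with 'b':
  Line 1: 'tin' -> no
  Line 2: 'log' -> no
  Line 3: 'sun' -> no
  Line 4: 'run' -> no
  Line 5: 'bag' -> MATCH
  Line 6: 'pot' -> no
Matching lines: ['bag']
Count: 1

1


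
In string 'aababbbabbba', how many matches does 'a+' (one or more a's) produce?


Pattern 'a+' matches one or more consecutive a's.
String: 'aababbbabbba'
Scanning for runs of a:
  Match 1: 'aa' (length 2)
  Match 2: 'a' (length 1)
  Match 3: 'a' (length 1)
  Match 4: 'a' (length 1)
Total matches: 4

4


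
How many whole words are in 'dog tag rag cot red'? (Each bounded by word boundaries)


Word boundaries (\b) mark the start/end of each word.
Text: 'dog tag rag cot red'
Splitting by whitespace:
  Word 1: 'dog'
  Word 2: 'tag'
  Word 3: 'rag'
  Word 4: 'cot'
  Word 5: 'red'
Total whole words: 5

5


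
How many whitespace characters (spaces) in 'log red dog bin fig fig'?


\s matches whitespace characters (spaces, tabs, etc.).
Text: 'log red dog bin fig fig'
This text has 6 words separated by spaces.
Number of spaces = number of words - 1 = 6 - 1 = 5

5


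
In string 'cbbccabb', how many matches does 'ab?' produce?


Pattern 'ab?' matches 'a' optionally followed by 'b'.
String: 'cbbccabb'
Scanning left to right for 'a' then checking next char:
  Match 1: 'ab' (a followed by b)
Total matches: 1

1


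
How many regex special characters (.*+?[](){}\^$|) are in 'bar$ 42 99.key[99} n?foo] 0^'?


Regex special characters are: . * + ? [ ] ( ) { } \ ^ $ |
Scanning 'bar$ 42 99.key[99} n?foo] 0^':
  pos 3: '$' -> SPECIAL
  pos 10: '.' -> SPECIAL
  pos 14: '[' -> SPECIAL
  pos 17: '}' -> SPECIAL
  pos 20: '?' -> SPECIAL
  pos 24: ']' -> SPECIAL
  pos 27: '^' -> SPECIAL
Special chars found: ['$', '.', '[', '}', '?', ']', '^']
Total: 7

7


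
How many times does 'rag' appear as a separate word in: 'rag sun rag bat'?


Scanning each word for exact match 'rag':
  Word 1: 'rag' -> MATCH
  Word 2: 'sun' -> no
  Word 3: 'rag' -> MATCH
  Word 4: 'bat' -> no
Total matches: 2

2


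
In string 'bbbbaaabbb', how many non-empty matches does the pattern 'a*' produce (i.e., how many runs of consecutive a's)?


Pattern 'a*' matches zero or more a's. We want non-empty runs of consecutive a's.
String: 'bbbbaaabbb'
Walking through the string to find runs of a's:
  Run 1: positions 4-6 -> 'aaa'
Non-empty runs found: ['aaa']
Count: 1

1


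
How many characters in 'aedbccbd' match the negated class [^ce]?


Negated class [^ce] matches any char NOT in {c, e}
Scanning 'aedbccbd':
  pos 0: 'a' -> MATCH
  pos 1: 'e' -> no (excluded)
  pos 2: 'd' -> MATCH
  pos 3: 'b' -> MATCH
  pos 4: 'c' -> no (excluded)
  pos 5: 'c' -> no (excluded)
  pos 6: 'b' -> MATCH
  pos 7: 'd' -> MATCH
Total matches: 5

5


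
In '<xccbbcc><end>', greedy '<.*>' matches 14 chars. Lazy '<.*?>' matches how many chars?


Greedy '<.*>' tries to match as MUCH as possible.
Lazy '<.*?>' tries to match as LITTLE as possible.

String: '<xccbbcc><end>'
Greedy '<.*>' starts at first '<' and extends to the LAST '>': '<xccbbcc><end>' (14 chars)
Lazy '<.*?>' starts at first '<' and stops at the FIRST '>': '<xccbbcc>' (9 chars)

9


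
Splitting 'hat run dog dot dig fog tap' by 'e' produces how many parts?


Splitting by 'e' breaks the string at each occurrence of the separator.
Text: 'hat run dog dot dig fog tap'
Parts after split:
  Part 1: 'hat run dog dot dig fog tap'
Total parts: 1

1


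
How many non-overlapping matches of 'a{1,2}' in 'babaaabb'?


Pattern 'a{1,2}' matches between 1 and 2 consecutive a's (greedy).
String: 'babaaabb'
Finding runs of a's and applying greedy matching:
  Run at pos 1: 'a' (length 1)
  Run at pos 3: 'aaa' (length 3)
Matches: ['a', 'aa', 'a']
Count: 3

3


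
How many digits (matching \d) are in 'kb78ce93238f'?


\d matches any digit 0-9.
Scanning 'kb78ce93238f':
  pos 2: '7' -> DIGIT
  pos 3: '8' -> DIGIT
  pos 6: '9' -> DIGIT
  pos 7: '3' -> DIGIT
  pos 8: '2' -> DIGIT
  pos 9: '3' -> DIGIT
  pos 10: '8' -> DIGIT
Digits found: ['7', '8', '9', '3', '2', '3', '8']
Total: 7

7


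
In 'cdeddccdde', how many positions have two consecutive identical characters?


Looking for consecutive identical characters in 'cdeddccdde':
  pos 0-1: 'c' vs 'd' -> different
  pos 1-2: 'd' vs 'e' -> different
  pos 2-3: 'e' vs 'd' -> different
  pos 3-4: 'd' vs 'd' -> MATCH ('dd')
  pos 4-5: 'd' vs 'c' -> different
  pos 5-6: 'c' vs 'c' -> MATCH ('cc')
  pos 6-7: 'c' vs 'd' -> different
  pos 7-8: 'd' vs 'd' -> MATCH ('dd')
  pos 8-9: 'd' vs 'e' -> different
Consecutive identical pairs: ['dd', 'cc', 'dd']
Count: 3

3


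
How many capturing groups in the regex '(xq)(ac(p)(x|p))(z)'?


To count capturing groups, count each '(' that starts a group.
Pattern: '(xq)(ac(p)(x|p))(z)'
Walking through the pattern:
  Position 0: '(' -> group #1
  Position 4: '(' -> group #2
  Position 7: '(' -> group #3
  Position 10: '(' -> group #4
  Position 16: '(' -> group #5
Total capturing groups: 5

5


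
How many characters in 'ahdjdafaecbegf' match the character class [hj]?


Character class [hj] matches any of: {h, j}
Scanning string 'ahdjdafaecbegf' character by character:
  pos 0: 'a' -> no
  pos 1: 'h' -> MATCH
  pos 2: 'd' -> no
  pos 3: 'j' -> MATCH
  pos 4: 'd' -> no
  pos 5: 'a' -> no
  pos 6: 'f' -> no
  pos 7: 'a' -> no
  pos 8: 'e' -> no
  pos 9: 'c' -> no
  pos 10: 'b' -> no
  pos 11: 'e' -> no
  pos 12: 'g' -> no
  pos 13: 'f' -> no
Total matches: 2

2


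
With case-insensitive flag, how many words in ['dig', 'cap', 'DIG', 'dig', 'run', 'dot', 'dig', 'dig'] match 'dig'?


Case-insensitive matching: compare each word's lowercase form to 'dig'.
  'dig' -> lower='dig' -> MATCH
  'cap' -> lower='cap' -> no
  'DIG' -> lower='dig' -> MATCH
  'dig' -> lower='dig' -> MATCH
  'run' -> lower='run' -> no
  'dot' -> lower='dot' -> no
  'dig' -> lower='dig' -> MATCH
  'dig' -> lower='dig' -> MATCH
Matches: ['dig', 'DIG', 'dig', 'dig', 'dig']
Count: 5

5


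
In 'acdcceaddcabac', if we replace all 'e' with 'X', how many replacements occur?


re.sub('e', 'X', text) replaces every occurrence of 'e' with 'X'.
Text: 'acdcceaddcabac'
Scanning for 'e':
  pos 5: 'e' -> replacement #1
Total replacements: 1

1


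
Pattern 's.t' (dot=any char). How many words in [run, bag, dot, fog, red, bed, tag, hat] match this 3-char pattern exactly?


Pattern 's.t' means: starts with 's', any single char, ends with 't'.
Checking each word (must be exactly 3 chars):
  'run' (len=3): no
  'bag' (len=3): no
  'dot' (len=3): no
  'fog' (len=3): no
  'red' (len=3): no
  'bed' (len=3): no
  'tag' (len=3): no
  'hat' (len=3): no
Matching words: []
Total: 0

0


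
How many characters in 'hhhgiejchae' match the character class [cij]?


Character class [cij] matches any of: {c, i, j}
Scanning string 'hhhgiejchae' character by character:
  pos 0: 'h' -> no
  pos 1: 'h' -> no
  pos 2: 'h' -> no
  pos 3: 'g' -> no
  pos 4: 'i' -> MATCH
  pos 5: 'e' -> no
  pos 6: 'j' -> MATCH
  pos 7: 'c' -> MATCH
  pos 8: 'h' -> no
  pos 9: 'a' -> no
  pos 10: 'e' -> no
Total matches: 3

3


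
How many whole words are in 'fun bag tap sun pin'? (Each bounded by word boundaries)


Word boundaries (\b) mark the start/end of each word.
Text: 'fun bag tap sun pin'
Splitting by whitespace:
  Word 1: 'fun'
  Word 2: 'bag'
  Word 3: 'tap'
  Word 4: 'sun'
  Word 5: 'pin'
Total whole words: 5

5


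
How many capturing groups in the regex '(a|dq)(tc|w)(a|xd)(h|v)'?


To count capturing groups, count each '(' that starts a group.
Pattern: '(a|dq)(tc|w)(a|xd)(h|v)'
Walking through the pattern:
  Position 0: '(' -> group #1
  Position 6: '(' -> group #2
  Position 12: '(' -> group #3
  Position 18: '(' -> group #4
Total capturing groups: 4

4


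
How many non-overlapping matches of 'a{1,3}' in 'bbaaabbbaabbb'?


Pattern 'a{1,3}' matches between 1 and 3 consecutive a's (greedy).
String: 'bbaaabbbaabbb'
Finding runs of a's and applying greedy matching:
  Run at pos 2: 'aaa' (length 3)
  Run at pos 8: 'aa' (length 2)
Matches: ['aaa', 'aa']
Count: 2

2


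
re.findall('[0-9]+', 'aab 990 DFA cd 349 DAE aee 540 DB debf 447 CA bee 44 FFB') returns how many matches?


Pattern '[0-9]+' finds one or more digits.
Text: 'aab 990 DFA cd 349 DAE aee 540 DB debf 447 CA bee 44 FFB'
Scanning for matches:
  Match 1: '990'
  Match 2: '349'
  Match 3: '540'
  Match 4: '447'
  Match 5: '44'
Total matches: 5

5


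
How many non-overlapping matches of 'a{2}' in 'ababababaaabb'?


Pattern 'a{2}' matches exactly 2 consecutive a's (greedy, non-overlapping).
String: 'ababababaaabb'
Scanning for runs of a's:
  Run at pos 0: 'a' (length 1) -> 0 match(es)
  Run at pos 2: 'a' (length 1) -> 0 match(es)
  Run at pos 4: 'a' (length 1) -> 0 match(es)
  Run at pos 6: 'a' (length 1) -> 0 match(es)
  Run at pos 8: 'aaa' (length 3) -> 1 match(es)
Matches found: ['aa']
Total: 1

1


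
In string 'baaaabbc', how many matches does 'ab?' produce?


Pattern 'ab?' matches 'a' optionally followed by 'b'.
String: 'baaaabbc'
Scanning left to right for 'a' then checking next char:
  Match 1: 'a' (a not followed by b)
  Match 2: 'a' (a not followed by b)
  Match 3: 'a' (a not followed by b)
  Match 4: 'ab' (a followed by b)
Total matches: 4

4


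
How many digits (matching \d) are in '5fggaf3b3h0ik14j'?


\d matches any digit 0-9.
Scanning '5fggaf3b3h0ik14j':
  pos 0: '5' -> DIGIT
  pos 6: '3' -> DIGIT
  pos 8: '3' -> DIGIT
  pos 10: '0' -> DIGIT
  pos 13: '1' -> DIGIT
  pos 14: '4' -> DIGIT
Digits found: ['5', '3', '3', '0', '1', '4']
Total: 6

6


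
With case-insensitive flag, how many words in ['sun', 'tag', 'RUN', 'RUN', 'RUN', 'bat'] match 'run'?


Case-insensitive matching: compare each word's lowercase form to 'run'.
  'sun' -> lower='sun' -> no
  'tag' -> lower='tag' -> no
  'RUN' -> lower='run' -> MATCH
  'RUN' -> lower='run' -> MATCH
  'RUN' -> lower='run' -> MATCH
  'bat' -> lower='bat' -> no
Matches: ['RUN', 'RUN', 'RUN']
Count: 3

3


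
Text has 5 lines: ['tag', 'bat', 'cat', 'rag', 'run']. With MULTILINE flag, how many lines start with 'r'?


With MULTILINE flag, ^ matches the start of each line.
Lines: ['tag', 'bat', 'cat', 'rag', 'run']
Checking which lines start with 'r':
  Line 1: 'tag' -> no
  Line 2: 'bat' -> no
  Line 3: 'cat' -> no
  Line 4: 'rag' -> MATCH
  Line 5: 'run' -> MATCH
Matching lines: ['rag', 'run']
Count: 2

2


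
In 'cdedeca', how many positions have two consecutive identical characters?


Looking for consecutive identical characters in 'cdedeca':
  pos 0-1: 'c' vs 'd' -> different
  pos 1-2: 'd' vs 'e' -> different
  pos 2-3: 'e' vs 'd' -> different
  pos 3-4: 'd' vs 'e' -> different
  pos 4-5: 'e' vs 'c' -> different
  pos 5-6: 'c' vs 'a' -> different
Consecutive identical pairs: []
Count: 0

0


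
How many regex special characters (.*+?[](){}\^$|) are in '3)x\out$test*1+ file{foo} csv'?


Regex special characters are: . * + ? [ ] ( ) { } \ ^ $ |
Scanning '3)x\out$test*1+ file{foo} csv':
  pos 1: ')' -> SPECIAL
  pos 3: '\' -> SPECIAL
  pos 7: '$' -> SPECIAL
  pos 12: '*' -> SPECIAL
  pos 14: '+' -> SPECIAL
  pos 20: '{' -> SPECIAL
  pos 24: '}' -> SPECIAL
Special chars found: [')', '\\', '$', '*', '+', '{', '}']
Total: 7

7


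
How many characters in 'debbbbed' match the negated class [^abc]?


Negated class [^abc] matches any char NOT in {a, b, c}
Scanning 'debbbbed':
  pos 0: 'd' -> MATCH
  pos 1: 'e' -> MATCH
  pos 2: 'b' -> no (excluded)
  pos 3: 'b' -> no (excluded)
  pos 4: 'b' -> no (excluded)
  pos 5: 'b' -> no (excluded)
  pos 6: 'e' -> MATCH
  pos 7: 'd' -> MATCH
Total matches: 4

4


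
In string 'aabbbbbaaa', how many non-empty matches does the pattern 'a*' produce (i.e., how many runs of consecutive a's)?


Pattern 'a*' matches zero or more a's. We want non-empty runs of consecutive a's.
String: 'aabbbbbaaa'
Walking through the string to find runs of a's:
  Run 1: positions 0-1 -> 'aa'
  Run 2: positions 7-9 -> 'aaa'
Non-empty runs found: ['aa', 'aaa']
Count: 2

2


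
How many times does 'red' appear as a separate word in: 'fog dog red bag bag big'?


Scanning each word for exact match 'red':
  Word 1: 'fog' -> no
  Word 2: 'dog' -> no
  Word 3: 'red' -> MATCH
  Word 4: 'bag' -> no
  Word 5: 'bag' -> no
  Word 6: 'big' -> no
Total matches: 1

1


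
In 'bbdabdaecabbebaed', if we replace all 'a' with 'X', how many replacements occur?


re.sub('a', 'X', text) replaces every occurrence of 'a' with 'X'.
Text: 'bbdabdaecabbebaed'
Scanning for 'a':
  pos 3: 'a' -> replacement #1
  pos 6: 'a' -> replacement #2
  pos 9: 'a' -> replacement #3
  pos 14: 'a' -> replacement #4
Total replacements: 4

4


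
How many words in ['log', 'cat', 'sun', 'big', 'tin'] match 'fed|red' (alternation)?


Alternation 'fed|red' matches either 'fed' or 'red'.
Checking each word:
  'log' -> no
  'cat' -> no
  'sun' -> no
  'big' -> no
  'tin' -> no
Matches: []
Count: 0

0


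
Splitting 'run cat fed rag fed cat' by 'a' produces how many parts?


Splitting by 'a' breaks the string at each occurrence of the separator.
Text: 'run cat fed rag fed cat'
Parts after split:
  Part 1: 'run c'
  Part 2: 't fed r'
  Part 3: 'g fed c'
  Part 4: 't'
Total parts: 4

4


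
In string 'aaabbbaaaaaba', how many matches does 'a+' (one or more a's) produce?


Pattern 'a+' matches one or more consecutive a's.
String: 'aaabbbaaaaaba'
Scanning for runs of a:
  Match 1: 'aaa' (length 3)
  Match 2: 'aaaaa' (length 5)
  Match 3: 'a' (length 1)
Total matches: 3

3


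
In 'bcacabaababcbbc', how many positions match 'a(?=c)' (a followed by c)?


Lookahead 'a(?=c)' matches 'a' only when followed by 'c'.
String: 'bcacabaababcbbc'
Checking each position where char is 'a':
  pos 2: 'a' -> MATCH (next='c')
  pos 4: 'a' -> no (next='b')
  pos 6: 'a' -> no (next='a')
  pos 7: 'a' -> no (next='b')
  pos 9: 'a' -> no (next='b')
Matching positions: [2]
Count: 1

1


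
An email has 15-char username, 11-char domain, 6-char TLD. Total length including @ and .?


An email address has format: username@domain.tld
Username length: 15
'@' character: 1
Domain length: 11
'.' character: 1
TLD length: 6
Total = 15 + 1 + 11 + 1 + 6 = 34

34


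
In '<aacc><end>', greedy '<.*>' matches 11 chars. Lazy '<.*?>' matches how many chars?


Greedy '<.*>' tries to match as MUCH as possible.
Lazy '<.*?>' tries to match as LITTLE as possible.

String: '<aacc><end>'
Greedy '<.*>' starts at first '<' and extends to the LAST '>': '<aacc><end>' (11 chars)
Lazy '<.*?>' starts at first '<' and stops at the FIRST '>': '<aacc>' (6 chars)

6


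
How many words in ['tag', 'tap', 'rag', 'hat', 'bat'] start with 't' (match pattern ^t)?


Pattern ^t anchors to start of word. Check which words begin with 't':
  'tag' -> MATCH (starts with 't')
  'tap' -> MATCH (starts with 't')
  'rag' -> no
  'hat' -> no
  'bat' -> no
Matching words: ['tag', 'tap']
Count: 2

2


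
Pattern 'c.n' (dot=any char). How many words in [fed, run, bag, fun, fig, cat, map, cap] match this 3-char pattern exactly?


Pattern 'c.n' means: starts with 'c', any single char, ends with 'n'.
Checking each word (must be exactly 3 chars):
  'fed' (len=3): no
  'run' (len=3): no
  'bag' (len=3): no
  'fun' (len=3): no
  'fig' (len=3): no
  'cat' (len=3): no
  'map' (len=3): no
  'cap' (len=3): no
Matching words: []
Total: 0

0


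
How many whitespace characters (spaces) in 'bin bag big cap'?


\s matches whitespace characters (spaces, tabs, etc.).
Text: 'bin bag big cap'
This text has 4 words separated by spaces.
Number of spaces = number of words - 1 = 4 - 1 = 3

3


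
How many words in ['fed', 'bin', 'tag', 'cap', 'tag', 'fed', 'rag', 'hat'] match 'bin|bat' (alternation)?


Alternation 'bin|bat' matches either 'bin' or 'bat'.
Checking each word:
  'fed' -> no
  'bin' -> MATCH
  'tag' -> no
  'cap' -> no
  'tag' -> no
  'fed' -> no
  'rag' -> no
  'hat' -> no
Matches: ['bin']
Count: 1

1


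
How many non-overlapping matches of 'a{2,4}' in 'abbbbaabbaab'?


Pattern 'a{2,4}' matches between 2 and 4 consecutive a's (greedy).
String: 'abbbbaabbaab'
Finding runs of a's and applying greedy matching:
  Run at pos 0: 'a' (length 1)
  Run at pos 5: 'aa' (length 2)
  Run at pos 9: 'aa' (length 2)
Matches: ['aa', 'aa']
Count: 2

2


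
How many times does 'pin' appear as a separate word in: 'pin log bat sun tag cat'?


Scanning each word for exact match 'pin':
  Word 1: 'pin' -> MATCH
  Word 2: 'log' -> no
  Word 3: 'bat' -> no
  Word 4: 'sun' -> no
  Word 5: 'tag' -> no
  Word 6: 'cat' -> no
Total matches: 1

1


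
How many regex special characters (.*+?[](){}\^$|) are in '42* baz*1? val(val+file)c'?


Regex special characters are: . * + ? [ ] ( ) { } \ ^ $ |
Scanning '42* baz*1? val(val+file)c':
  pos 2: '*' -> SPECIAL
  pos 7: '*' -> SPECIAL
  pos 9: '?' -> SPECIAL
  pos 14: '(' -> SPECIAL
  pos 18: '+' -> SPECIAL
  pos 23: ')' -> SPECIAL
Special chars found: ['*', '*', '?', '(', '+', ')']
Total: 6

6


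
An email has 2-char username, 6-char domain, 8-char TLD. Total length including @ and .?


An email address has format: username@domain.tld
Username length: 2
'@' character: 1
Domain length: 6
'.' character: 1
TLD length: 8
Total = 2 + 1 + 6 + 1 + 8 = 18

18


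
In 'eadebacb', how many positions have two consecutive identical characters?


Looking for consecutive identical characters in 'eadebacb':
  pos 0-1: 'e' vs 'a' -> different
  pos 1-2: 'a' vs 'd' -> different
  pos 2-3: 'd' vs 'e' -> different
  pos 3-4: 'e' vs 'b' -> different
  pos 4-5: 'b' vs 'a' -> different
  pos 5-6: 'a' vs 'c' -> different
  pos 6-7: 'c' vs 'b' -> different
Consecutive identical pairs: []
Count: 0

0


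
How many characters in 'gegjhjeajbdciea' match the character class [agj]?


Character class [agj] matches any of: {a, g, j}
Scanning string 'gegjhjeajbdciea' character by character:
  pos 0: 'g' -> MATCH
  pos 1: 'e' -> no
  pos 2: 'g' -> MATCH
  pos 3: 'j' -> MATCH
  pos 4: 'h' -> no
  pos 5: 'j' -> MATCH
  pos 6: 'e' -> no
  pos 7: 'a' -> MATCH
  pos 8: 'j' -> MATCH
  pos 9: 'b' -> no
  pos 10: 'd' -> no
  pos 11: 'c' -> no
  pos 12: 'i' -> no
  pos 13: 'e' -> no
  pos 14: 'a' -> MATCH
Total matches: 7

7


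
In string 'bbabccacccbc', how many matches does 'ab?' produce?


Pattern 'ab?' matches 'a' optionally followed by 'b'.
String: 'bbabccacccbc'
Scanning left to right for 'a' then checking next char:
  Match 1: 'ab' (a followed by b)
  Match 2: 'a' (a not followed by b)
Total matches: 2

2


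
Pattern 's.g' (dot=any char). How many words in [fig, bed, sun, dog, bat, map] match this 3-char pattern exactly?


Pattern 's.g' means: starts with 's', any single char, ends with 'g'.
Checking each word (must be exactly 3 chars):
  'fig' (len=3): no
  'bed' (len=3): no
  'sun' (len=3): no
  'dog' (len=3): no
  'bat' (len=3): no
  'map' (len=3): no
Matching words: []
Total: 0

0


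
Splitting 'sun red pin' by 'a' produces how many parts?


Splitting by 'a' breaks the string at each occurrence of the separator.
Text: 'sun red pin'
Parts after split:
  Part 1: 'sun red pin'
Total parts: 1

1


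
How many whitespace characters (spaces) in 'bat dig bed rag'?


\s matches whitespace characters (spaces, tabs, etc.).
Text: 'bat dig bed rag'
This text has 4 words separated by spaces.
Number of spaces = number of words - 1 = 4 - 1 = 3

3


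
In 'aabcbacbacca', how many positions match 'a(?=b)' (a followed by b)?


Lookahead 'a(?=b)' matches 'a' only when followed by 'b'.
String: 'aabcbacbacca'
Checking each position where char is 'a':
  pos 0: 'a' -> no (next='a')
  pos 1: 'a' -> MATCH (next='b')
  pos 5: 'a' -> no (next='c')
  pos 8: 'a' -> no (next='c')
Matching positions: [1]
Count: 1

1


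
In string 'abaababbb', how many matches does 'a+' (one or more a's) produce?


Pattern 'a+' matches one or more consecutive a's.
String: 'abaababbb'
Scanning for runs of a:
  Match 1: 'a' (length 1)
  Match 2: 'aa' (length 2)
  Match 3: 'a' (length 1)
Total matches: 3

3


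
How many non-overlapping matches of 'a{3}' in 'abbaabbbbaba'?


Pattern 'a{3}' matches exactly 3 consecutive a's (greedy, non-overlapping).
String: 'abbaabbbbaba'
Scanning for runs of a's:
  Run at pos 0: 'a' (length 1) -> 0 match(es)
  Run at pos 3: 'aa' (length 2) -> 0 match(es)
  Run at pos 9: 'a' (length 1) -> 0 match(es)
  Run at pos 11: 'a' (length 1) -> 0 match(es)
Matches found: []
Total: 0

0


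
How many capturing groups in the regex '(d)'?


To count capturing groups, count each '(' that starts a group.
Pattern: '(d)'
Walking through the pattern:
  Position 0: '(' -> group #1
Total capturing groups: 1

1


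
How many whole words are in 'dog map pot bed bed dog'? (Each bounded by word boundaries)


Word boundaries (\b) mark the start/end of each word.
Text: 'dog map pot bed bed dog'
Splitting by whitespace:
  Word 1: 'dog'
  Word 2: 'map'
  Word 3: 'pot'
  Word 4: 'bed'
  Word 5: 'bed'
  Word 6: 'dog'
Total whole words: 6

6


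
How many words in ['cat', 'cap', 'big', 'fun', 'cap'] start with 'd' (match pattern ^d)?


Pattern ^d anchors to start of word. Check which words begin with 'd':
  'cat' -> no
  'cap' -> no
  'big' -> no
  'fun' -> no
  'cap' -> no
Matching words: []
Count: 0

0


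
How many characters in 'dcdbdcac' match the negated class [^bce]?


Negated class [^bce] matches any char NOT in {b, c, e}
Scanning 'dcdbdcac':
  pos 0: 'd' -> MATCH
  pos 1: 'c' -> no (excluded)
  pos 2: 'd' -> MATCH
  pos 3: 'b' -> no (excluded)
  pos 4: 'd' -> MATCH
  pos 5: 'c' -> no (excluded)
  pos 6: 'a' -> MATCH
  pos 7: 'c' -> no (excluded)
Total matches: 4

4


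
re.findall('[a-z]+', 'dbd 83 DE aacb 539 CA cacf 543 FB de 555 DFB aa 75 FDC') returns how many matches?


Pattern '[a-z]+' finds one or more lowercase letters.
Text: 'dbd 83 DE aacb 539 CA cacf 543 FB de 555 DFB aa 75 FDC'
Scanning for matches:
  Match 1: 'dbd'
  Match 2: 'aacb'
  Match 3: 'cacf'
  Match 4: 'de'
  Match 5: 'aa'
Total matches: 5

5


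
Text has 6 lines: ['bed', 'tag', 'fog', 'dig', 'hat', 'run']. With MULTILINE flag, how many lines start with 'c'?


With MULTILINE flag, ^ matches the start of each line.
Lines: ['bed', 'tag', 'fog', 'dig', 'hat', 'run']
Checking which lines start with 'c':
  Line 1: 'bed' -> no
  Line 2: 'tag' -> no
  Line 3: 'fog' -> no
  Line 4: 'dig' -> no
  Line 5: 'hat' -> no
  Line 6: 'run' -> no
Matching lines: []
Count: 0

0
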